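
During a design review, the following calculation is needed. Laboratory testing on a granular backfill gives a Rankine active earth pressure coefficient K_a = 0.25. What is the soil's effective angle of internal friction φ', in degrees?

K_a = tan²(45° − φ/2) ⇒ 45° − φ/2 = arctan(√0.25) = 26.57°.
φ = 2(45° − 26.57°) = 36.87°.

36.9°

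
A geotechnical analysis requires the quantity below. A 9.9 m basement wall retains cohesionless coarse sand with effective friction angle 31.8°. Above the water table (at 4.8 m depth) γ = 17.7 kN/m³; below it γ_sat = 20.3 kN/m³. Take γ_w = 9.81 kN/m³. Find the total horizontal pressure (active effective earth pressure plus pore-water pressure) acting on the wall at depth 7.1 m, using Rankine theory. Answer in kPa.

K_a = (1 − sin φ)/(1 + sin φ) = 0.3098.
γ' = 20.3 − 9.81 = 10.49 kN/m³.
Effective vertical stress at 7.1 m: σ'_v = 17.7×4.8 + 10.49×2.30 = 109.1 kPa.
σ'_h = K_a σ'_v = 0.3098 × 109.1 = 33.79 kPa; u = γ_w × 2.30 = 22.56 kPa.
Total σ_h = 33.79 + 22.56 = 56.36 kPa.

56.4 kPa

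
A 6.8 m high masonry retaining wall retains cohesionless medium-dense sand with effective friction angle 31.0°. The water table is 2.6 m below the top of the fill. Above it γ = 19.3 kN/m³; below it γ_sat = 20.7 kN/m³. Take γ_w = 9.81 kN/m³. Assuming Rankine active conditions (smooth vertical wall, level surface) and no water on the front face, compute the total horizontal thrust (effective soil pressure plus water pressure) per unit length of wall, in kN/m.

206 kN/m

K_a = tan²(45° − φ/2) = 0.3201.
γ' = 20.7 − 9.81 = 10.89 kN/m³. Depth below WT = 4.2 m.
σ'_h at WT = K_a γ d_w = 16.06 kPa; at base = 16.06 + K_a γ' × 4.2 = 30.70 kPa.
P₁ (0–2.6 m) = ½×16.06×2.6 = 20.88. P₂ (2.6–6.8 m) = ½(16.06+30.70)×4.2 = 98.21.
P_w = ½ γ_w h₂² = 0.5×9.81×4.2² = 86.52. Total = 20.88+98.21+86.52 = 205.6 kN/m.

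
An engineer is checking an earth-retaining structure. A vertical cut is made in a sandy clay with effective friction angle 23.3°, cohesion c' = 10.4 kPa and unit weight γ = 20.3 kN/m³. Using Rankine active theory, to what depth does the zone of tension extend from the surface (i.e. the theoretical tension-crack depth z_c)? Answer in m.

1.56 m

K_a = tan²(45° − 23.3°/2) = 0.4331; √K_a = 0.6581.
The active pressure is zero where K_a γ z = 2c√K_a, so z_c = 2c/(γ√K_a) = 2×10.4/(20.3×0.6581) = 1.557 m.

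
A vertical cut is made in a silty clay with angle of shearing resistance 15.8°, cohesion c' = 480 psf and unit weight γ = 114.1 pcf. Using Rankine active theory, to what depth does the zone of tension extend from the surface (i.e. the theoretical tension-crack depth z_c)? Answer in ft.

K_a = tan²(45° − 15.8°/2) = 0.5720; √K_a = 0.7563.
The active pressure is zero where K_a γ z = 2c√K_a, so z_c = 2c/(γ√K_a) = 2×480/(114.1×0.7563) = 11.12 ft.

11.1 ft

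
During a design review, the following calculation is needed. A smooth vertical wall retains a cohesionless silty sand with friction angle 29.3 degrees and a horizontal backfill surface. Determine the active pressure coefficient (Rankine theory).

K_a = (1 − sin φ)/(1 + sin φ) = (1 − sin 29.3°)/(1 + sin 29.3°) = 0.3428.

0.343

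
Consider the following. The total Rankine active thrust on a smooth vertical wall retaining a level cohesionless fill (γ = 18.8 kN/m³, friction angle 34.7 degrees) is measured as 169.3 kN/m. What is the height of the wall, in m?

K_a = 0.2745. P_a = ½ K_a γ H² ⇒ H = √(2P_a/(K_a γ)).
H = √(2×169.3/(0.2745×18.8)) = 8.101 m.

8.10 m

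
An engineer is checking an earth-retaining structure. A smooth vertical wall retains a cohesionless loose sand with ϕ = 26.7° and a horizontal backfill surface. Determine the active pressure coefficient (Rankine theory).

0.380

K_a = tan²(45° − φ/2) = tan²(31.65°) = 0.3800.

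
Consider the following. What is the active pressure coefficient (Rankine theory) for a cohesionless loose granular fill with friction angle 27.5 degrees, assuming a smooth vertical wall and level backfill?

K_a = (1 − sin φ)/(1 + sin φ) = (1 − sin 27.5°)/(1 + sin 27.5°) = 0.3682.

0.368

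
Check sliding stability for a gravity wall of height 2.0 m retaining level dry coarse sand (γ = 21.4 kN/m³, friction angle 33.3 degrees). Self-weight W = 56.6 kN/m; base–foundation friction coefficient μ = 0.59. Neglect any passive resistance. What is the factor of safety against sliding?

2.68

K_a = tan²(45° − 33.3°/2) = 0.2911.
P_a = ½K_aγH² = 0.5×0.2911×21.4×2.0² = 12.46 kN/m, acting at H/3 = 0.6667 m above the base.
FS_sliding = μW / P_a = 0.59×56.6 / 12.46 = 2.680.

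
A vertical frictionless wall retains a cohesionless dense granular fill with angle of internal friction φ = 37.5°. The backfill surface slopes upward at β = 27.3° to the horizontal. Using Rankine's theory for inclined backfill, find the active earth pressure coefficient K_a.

0.337

K_a = cos β · (cos β − √(cos²β − cos²φ)) / (cos β + √(cos²β − cos²φ)).
cos β = 0.8886, cos φ = 0.7934, √(cos²β − cos²φ) = 0.4003.
K_a = 0.8886 × (0.8886 − 0.4003)/(0.8886 + 0.4003) = 0.3367.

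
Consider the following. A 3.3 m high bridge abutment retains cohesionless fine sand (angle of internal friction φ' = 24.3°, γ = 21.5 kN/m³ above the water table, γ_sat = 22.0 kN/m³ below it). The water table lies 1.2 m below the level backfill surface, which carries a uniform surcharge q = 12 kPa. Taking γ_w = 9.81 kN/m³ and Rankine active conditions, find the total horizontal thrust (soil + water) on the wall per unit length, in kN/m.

78.4 kN/m

K_a = tan²(45° − φ/2) = 0.4169.
γ' = 22.0 − 9.81 = 12.19 kN/m³. h₂ = H − d_w = 2.1 m.
σ'_h: at surface K_a·q = 5.003; at WT K_a(q+γd_w) = 15.76; at base K_a(q+γd_w+γ'h₂) = 26.43 kPa.
P₁ = ½(5.003+15.76)×1.2 = 12.46; P₂ = ½(15.76+26.43)×2.1 = 44.30; P_w = ½γ_w h₂² = 21.63.
Total = 12.46+44.30+21.63 = 78.39 kN/m.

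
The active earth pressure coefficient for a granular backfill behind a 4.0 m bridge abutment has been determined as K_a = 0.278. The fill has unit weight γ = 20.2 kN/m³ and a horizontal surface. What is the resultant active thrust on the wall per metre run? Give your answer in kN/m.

44.9 kN/m

P = ½ K_a γ H² = 0.5 × 0.278 × 20.2 × 4.0² = 44.92 kN/m.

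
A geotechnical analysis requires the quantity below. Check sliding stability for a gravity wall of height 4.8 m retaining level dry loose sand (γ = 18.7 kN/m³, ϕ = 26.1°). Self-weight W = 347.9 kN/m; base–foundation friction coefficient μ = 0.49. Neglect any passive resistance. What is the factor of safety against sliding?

K_a = tan²(45° − 26.1°/2) = 0.3889.
P_a = ½K_aγH² = 0.5×0.3889×18.7×4.8² = 83.79 kN/m, acting at H/3 = 1.600 m above the base.
FS_sliding = μW / P_a = 0.49×347.9 / 83.79 = 2.035.

2.03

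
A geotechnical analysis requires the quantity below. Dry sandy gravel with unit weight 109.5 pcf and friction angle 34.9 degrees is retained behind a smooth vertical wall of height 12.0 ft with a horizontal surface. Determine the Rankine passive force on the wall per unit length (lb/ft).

K_p = tan²(45° + φ/2) = 3.674.
P_p = ½ K_p γ H² = 0.5 × 3.674 × 109.5 × 12.0² = 28970 lb/ft.

29000 lb/ft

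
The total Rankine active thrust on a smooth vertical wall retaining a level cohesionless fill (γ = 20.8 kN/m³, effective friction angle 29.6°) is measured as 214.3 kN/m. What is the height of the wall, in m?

7.80 m

K_a = 0.3387. P_a = ½ K_a γ H² ⇒ H = √(2P_a/(K_a γ)).
H = √(2×214.3/(0.3387×20.8)) = 7.799 m.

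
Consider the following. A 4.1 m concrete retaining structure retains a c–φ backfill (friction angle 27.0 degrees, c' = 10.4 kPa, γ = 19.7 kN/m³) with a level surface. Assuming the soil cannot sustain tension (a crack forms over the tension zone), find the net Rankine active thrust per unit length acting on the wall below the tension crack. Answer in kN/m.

20.9 kN/m

K_a = 0.3755; √K_a = 0.6128.
Tension-crack depth z_c = 2c/(γ√K_a) = 2×10.4/(19.7×0.6128) = 1.723 m.
σ_a at base = K_a γ H − 2c√K_a = 0.3755×19.7×4.1 − 2×10.4×0.6128 = 17.58 kPa.
P_a = ½ × 17.58 × (H − z_c) = 0.5×17.58×2.377 = 20.90 kN/m.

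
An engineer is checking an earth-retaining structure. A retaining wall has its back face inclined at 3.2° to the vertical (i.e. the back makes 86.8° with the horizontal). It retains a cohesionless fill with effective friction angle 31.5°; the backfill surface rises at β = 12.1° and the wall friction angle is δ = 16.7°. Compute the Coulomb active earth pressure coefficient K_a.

K_a = sin²(α+φ) / [sin²α · sin(α−δ) · (1 + √{sin(φ+δ)sin(φ−β) / (sin(α−δ)sin(α+β))})²].
With α = 86.8°, φ = 31.5°, δ = 16.7°, β = 12.1°: K_a = 0.3597.

0.360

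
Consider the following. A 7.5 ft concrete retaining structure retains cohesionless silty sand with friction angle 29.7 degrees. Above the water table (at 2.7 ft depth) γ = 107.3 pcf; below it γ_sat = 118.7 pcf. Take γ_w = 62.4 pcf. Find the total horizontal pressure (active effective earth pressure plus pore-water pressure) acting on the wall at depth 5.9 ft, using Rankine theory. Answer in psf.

358 psf

K_a = (1 − sin φ)/(1 + sin φ) = 0.3374.
γ' = 118.7 − 62.4 = 56.30 pcf.
Effective vertical stress at 5.9 ft: σ'_v = 107.3×2.7 + 56.30×3.20 = 469.9 psf.
σ'_h = K_a σ'_v = 0.3374 × 469.9 = 158.5 psf; u = γ_w × 3.20 = 199.7 psf.
Total σ_h = 158.5 + 199.7 = 358.2 psf.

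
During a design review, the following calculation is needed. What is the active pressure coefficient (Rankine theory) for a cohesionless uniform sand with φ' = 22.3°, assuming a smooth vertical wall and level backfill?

0.450

K_a = (1 − sin φ)/(1 + sin φ) = (1 − sin 22.3°)/(1 + sin 22.3°) = 0.4498.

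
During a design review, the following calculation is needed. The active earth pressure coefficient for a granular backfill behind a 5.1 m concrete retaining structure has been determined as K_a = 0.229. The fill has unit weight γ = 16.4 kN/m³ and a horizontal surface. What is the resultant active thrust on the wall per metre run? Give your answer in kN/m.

P = ½ K_a γ H² = 0.5 × 0.229 × 16.4 × 5.1² = 48.84 kN/m.

48.8 kN/m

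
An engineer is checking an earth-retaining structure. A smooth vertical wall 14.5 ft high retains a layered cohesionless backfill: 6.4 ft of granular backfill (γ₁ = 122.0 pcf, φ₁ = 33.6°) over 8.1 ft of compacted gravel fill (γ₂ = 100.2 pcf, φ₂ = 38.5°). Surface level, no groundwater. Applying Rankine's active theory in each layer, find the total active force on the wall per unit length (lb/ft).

K_a1 = tan²(45°−33.6°/2) = 0.2875; K_a2 = tan²(45°−38.5°/2) = 0.2327.
Layer 1: σ at base = K_a1 γ₁ h₁ = 224.5 psf; P₁ = ½×224.5×6.4 = 718.3.
Layer 2: σ_v at top = γ₁h₁ = 780.8; σ_h top = K_a2×780.8 = 181.7; σ_h base = K_a2×(780.8+100.2×8.1) = 370.5.
P₂ = ½(181.7+370.5)×8.1 = 2236. Total P_a = 718.3+2236 = 2955 lb/ft.

2950 lb/ft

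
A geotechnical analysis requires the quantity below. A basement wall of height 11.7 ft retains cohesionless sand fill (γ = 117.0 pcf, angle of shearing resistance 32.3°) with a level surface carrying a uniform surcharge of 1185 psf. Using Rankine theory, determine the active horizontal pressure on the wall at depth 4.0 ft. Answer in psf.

502 psf

K_a = (1 − sin φ)/(1 + sin φ) = 0.3035.
σ_v = γz + q = 117.0 × 4.0 + 1185 = 1653 psf.
σ_h = K_a σ_v = 0.3035 × 1653 = 501.7 psf.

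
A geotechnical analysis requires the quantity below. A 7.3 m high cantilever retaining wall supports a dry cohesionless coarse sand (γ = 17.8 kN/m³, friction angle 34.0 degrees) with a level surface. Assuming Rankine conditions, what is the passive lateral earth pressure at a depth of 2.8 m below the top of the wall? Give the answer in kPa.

K_p = (1 + sin φ)/(1 − sin φ) = 3.537.
σ_h = K_p γ z = 3.537 × 17.8 × 2.8 = 176.3 kPa.

176 kPa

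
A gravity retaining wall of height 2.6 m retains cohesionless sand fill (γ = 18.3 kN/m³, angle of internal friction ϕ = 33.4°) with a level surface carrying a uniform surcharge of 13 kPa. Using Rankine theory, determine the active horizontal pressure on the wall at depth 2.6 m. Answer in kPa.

K_a = (1 − sin φ)/(1 + sin φ) = 0.2899.
σ_v = γz + q = 18.3 × 2.6 + 13 = 60.58 kPa.
σ_h = K_a σ_v = 0.2899 × 60.58 = 17.56 kPa.

17.6 kPa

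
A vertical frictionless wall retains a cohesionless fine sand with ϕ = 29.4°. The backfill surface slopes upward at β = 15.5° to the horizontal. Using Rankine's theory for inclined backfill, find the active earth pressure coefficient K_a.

0.387

K_a = cos β · (cos β − √(cos²β − cos²φ)) / (cos β + √(cos²β − cos²φ)).
cos β = 0.9636, cos φ = 0.8712, √(cos²β − cos²φ) = 0.4118.
K_a = 0.9636 × (0.9636 − 0.4118)/(0.9636 + 0.4118) = 0.3866.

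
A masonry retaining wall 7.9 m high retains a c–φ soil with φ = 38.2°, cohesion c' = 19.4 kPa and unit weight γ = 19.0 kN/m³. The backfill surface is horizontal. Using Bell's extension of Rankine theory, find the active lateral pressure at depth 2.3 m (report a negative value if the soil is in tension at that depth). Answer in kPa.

-8.54 kPa

K_a = (1 − sin φ)/(1 + sin φ) = 0.2358.
σ_a = K_a γ z − 2c√K_a = 0.2358×19.0×2.3 − 2×19.4×0.4856 = -8.537 kPa.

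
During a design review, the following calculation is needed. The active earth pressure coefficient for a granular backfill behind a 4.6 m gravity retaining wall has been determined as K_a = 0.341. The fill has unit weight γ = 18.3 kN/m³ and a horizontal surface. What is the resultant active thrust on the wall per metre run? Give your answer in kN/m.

P = ½ K_a γ H² = 0.5 × 0.341 × 18.3 × 4.6² = 66.02 kN/m.

66.0 kN/m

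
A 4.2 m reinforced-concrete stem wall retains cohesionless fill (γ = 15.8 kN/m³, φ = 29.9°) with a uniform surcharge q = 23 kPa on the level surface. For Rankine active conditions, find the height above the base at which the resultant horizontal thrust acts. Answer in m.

1.69 m

K_a = 0.3347.
Triangular part P₁ = ½K_aγH² = 46.64 at H/3 = 1.400 m; rectangular part P₂ = K_a q H = 32.33 at H/2 = 2.100 m.
ȳ = (P₁·1.400 + P₂·2.100)/(P₁+P₂) = 1.687 m.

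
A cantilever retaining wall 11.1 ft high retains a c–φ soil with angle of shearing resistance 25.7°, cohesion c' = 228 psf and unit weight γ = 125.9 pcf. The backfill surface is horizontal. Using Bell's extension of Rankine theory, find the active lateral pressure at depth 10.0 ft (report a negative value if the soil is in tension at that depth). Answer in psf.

211 psf

K_a = (1 − sin φ)/(1 + sin φ) = 0.3950.
σ_a = K_a γ z − 2c√K_a = 0.3950×125.9×10.0 − 2×228×0.6285 = 210.7 psf.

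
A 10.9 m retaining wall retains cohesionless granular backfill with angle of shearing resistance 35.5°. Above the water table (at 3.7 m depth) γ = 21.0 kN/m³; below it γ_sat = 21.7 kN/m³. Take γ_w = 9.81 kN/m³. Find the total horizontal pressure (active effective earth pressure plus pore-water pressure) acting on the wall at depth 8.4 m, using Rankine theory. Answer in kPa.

81.5 kPa

K_a = (1 − sin φ)/(1 + sin φ) = 0.2653.
γ' = 21.7 − 9.81 = 11.89 kN/m³.
Effective vertical stress at 8.4 m: σ'_v = 21.0×3.7 + 11.89×4.70 = 133.6 kPa.
σ'_h = K_a σ'_v = 0.2653 × 133.6 = 35.43 kPa; u = γ_w × 4.70 = 46.11 kPa.
Total σ_h = 35.43 + 46.11 = 81.54 kPa.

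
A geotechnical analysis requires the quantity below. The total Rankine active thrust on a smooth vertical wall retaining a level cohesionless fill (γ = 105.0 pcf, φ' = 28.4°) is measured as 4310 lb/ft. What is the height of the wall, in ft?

K_a = 0.3554. P_a = ½ K_a γ H² ⇒ H = √(2P_a/(K_a γ)).
H = √(2×4310/(0.3554×105.0)) = 15.20 ft.

15.2 ft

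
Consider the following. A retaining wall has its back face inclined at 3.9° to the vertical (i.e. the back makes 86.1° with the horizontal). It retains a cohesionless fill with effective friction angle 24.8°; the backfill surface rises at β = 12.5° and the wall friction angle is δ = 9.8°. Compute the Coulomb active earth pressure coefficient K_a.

K_a = sin²(α+φ) / [sin²α · sin(α−δ) · (1 + √{sin(φ+δ)sin(φ−β) / (sin(α−δ)sin(α+β))})²].
With α = 86.1°, φ = 24.8°, δ = 9.8°, β = 12.5°: K_a = 0.4916.

0.492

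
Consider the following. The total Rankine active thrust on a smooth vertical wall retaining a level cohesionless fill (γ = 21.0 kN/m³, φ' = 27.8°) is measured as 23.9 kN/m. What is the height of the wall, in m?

K_a = 0.3639. P_a = ½ K_a γ H² ⇒ H = √(2P_a/(K_a γ)).
H = √(2×23.9/(0.3639×21.0)) = 2.501 m.

2.50 m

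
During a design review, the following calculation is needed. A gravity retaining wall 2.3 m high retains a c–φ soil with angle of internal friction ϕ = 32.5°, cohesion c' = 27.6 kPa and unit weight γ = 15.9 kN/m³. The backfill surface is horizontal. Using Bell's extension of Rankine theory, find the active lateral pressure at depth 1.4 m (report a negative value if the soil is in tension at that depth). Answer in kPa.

-23.6 kPa

K_a = (1 − sin φ)/(1 + sin φ) = 0.3010.
σ_a = K_a γ z − 2c√K_a = 0.3010×15.9×1.4 − 2×27.6×0.5486 = -23.58 kPa.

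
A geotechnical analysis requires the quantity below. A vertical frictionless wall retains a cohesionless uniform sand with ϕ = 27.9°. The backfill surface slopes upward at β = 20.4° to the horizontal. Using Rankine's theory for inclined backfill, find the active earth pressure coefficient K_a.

0.469

K_a = cos β · (cos β − √(cos²β − cos²φ)) / (cos β + √(cos²β − cos²φ)).
cos β = 0.9373, cos φ = 0.8838, √(cos²β − cos²φ) = 0.3122.
K_a = 0.9373 × (0.9373 − 0.3122)/(0.9373 + 0.3122) = 0.4689.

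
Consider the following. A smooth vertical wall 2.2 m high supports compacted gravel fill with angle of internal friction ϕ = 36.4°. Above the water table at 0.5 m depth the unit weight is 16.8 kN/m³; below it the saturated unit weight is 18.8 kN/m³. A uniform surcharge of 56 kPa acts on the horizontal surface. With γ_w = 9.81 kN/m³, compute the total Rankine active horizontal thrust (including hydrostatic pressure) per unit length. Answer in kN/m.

53.1 kN/m

K_a = tan²(45° − φ/2) = 0.2552.
γ' = 18.8 − 9.81 = 8.990 kN/m³. h₂ = H − d_w = 1.7 m.
σ'_h: at surface K_a·q = 14.29; at WT K_a(q+γd_w) = 16.43; at base K_a(q+γd_w+γ'h₂) = 20.33 kPa.
P₁ = ½(14.29+16.43)×0.5 = 7.680; P₂ = ½(16.43+20.33)×1.7 = 31.25; P_w = ½γ_w h₂² = 14.18.
Total = 7.680+31.25+14.18 = 53.11 kN/m.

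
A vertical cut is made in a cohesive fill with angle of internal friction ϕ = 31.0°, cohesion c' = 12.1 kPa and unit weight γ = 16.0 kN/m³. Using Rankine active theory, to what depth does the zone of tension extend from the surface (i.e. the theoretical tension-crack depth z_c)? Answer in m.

K_a = tan²(45° − 31.0°/2) = 0.3201; √K_a = 0.5658.
The active pressure is zero where K_a γ z = 2c√K_a, so z_c = 2c/(γ√K_a) = 2×12.1/(16.0×0.5658) = 2.673 m.

2.67 m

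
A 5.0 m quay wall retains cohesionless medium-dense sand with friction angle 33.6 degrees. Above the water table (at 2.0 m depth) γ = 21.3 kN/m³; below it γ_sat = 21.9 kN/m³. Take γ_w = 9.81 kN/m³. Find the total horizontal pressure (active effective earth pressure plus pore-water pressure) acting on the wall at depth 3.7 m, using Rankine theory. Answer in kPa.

34.8 kPa

K_a = (1 − sin φ)/(1 + sin φ) = 0.2875.
γ' = 21.9 − 9.81 = 12.09 kN/m³.
Effective vertical stress at 3.7 m: σ'_v = 21.3×2.0 + 12.09×1.70 = 63.15 kPa.
σ'_h = K_a σ'_v = 0.2875 × 63.15 = 18.16 kPa; u = γ_w × 1.70 = 16.68 kPa.
Total σ_h = 18.16 + 16.68 = 34.83 kPa.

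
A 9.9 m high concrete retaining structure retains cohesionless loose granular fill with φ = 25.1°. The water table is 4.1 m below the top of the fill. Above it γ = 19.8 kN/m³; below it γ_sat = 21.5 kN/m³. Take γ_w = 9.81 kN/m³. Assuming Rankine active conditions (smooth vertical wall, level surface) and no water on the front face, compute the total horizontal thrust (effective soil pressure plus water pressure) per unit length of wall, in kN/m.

K_a = tan²(45° − φ/2) = 0.4043.
γ' = 21.5 − 9.81 = 11.69 kN/m³. Depth below WT = 5.8 m.
σ'_h at WT = K_a γ d_w = 32.82 kPa; at base = 32.82 + K_a γ' × 5.8 = 60.23 kPa.
P₁ (0–4.1 m) = ½×32.82×4.1 = 67.28. P₂ (4.1–9.9 m) = ½(32.82+60.23)×5.8 = 269.9.
P_w = ½ γ_w h₂² = 0.5×9.81×5.8² = 165.0. Total = 67.28+269.9+165.0 = 502.1 kN/m.

502 kN/m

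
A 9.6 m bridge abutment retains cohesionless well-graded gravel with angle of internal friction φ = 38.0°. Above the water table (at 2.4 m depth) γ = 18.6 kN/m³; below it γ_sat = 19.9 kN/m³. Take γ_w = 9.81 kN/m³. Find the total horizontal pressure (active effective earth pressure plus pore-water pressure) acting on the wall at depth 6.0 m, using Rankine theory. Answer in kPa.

K_a = (1 − sin φ)/(1 + sin φ) = 0.2379.
γ' = 19.9 − 9.81 = 10.09 kN/m³.
Effective vertical stress at 6.0 m: σ'_v = 18.6×2.4 + 10.09×3.60 = 80.96 kPa.
σ'_h = K_a σ'_v = 0.2379 × 80.96 = 19.26 kPa; u = γ_w × 3.60 = 35.32 kPa.
Total σ_h = 19.26 + 35.32 = 54.58 kPa.

54.6 kPa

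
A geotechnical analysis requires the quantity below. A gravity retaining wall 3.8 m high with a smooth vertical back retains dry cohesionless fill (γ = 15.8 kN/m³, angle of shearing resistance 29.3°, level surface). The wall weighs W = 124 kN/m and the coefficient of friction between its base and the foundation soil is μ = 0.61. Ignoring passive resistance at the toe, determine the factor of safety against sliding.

1.93

K_a = tan²(45° − 29.3°/2) = 0.3428.
P_a = ½K_aγH² = 0.5×0.3428×15.8×3.8² = 39.11 kN/m, acting at H/3 = 1.267 m above the base.
FS_sliding = μW / P_a = 0.61×124 / 39.11 = 1.934.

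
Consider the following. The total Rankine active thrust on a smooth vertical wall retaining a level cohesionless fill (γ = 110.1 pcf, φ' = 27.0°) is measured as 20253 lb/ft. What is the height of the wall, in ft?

K_a = 0.3755. P_a = ½ K_a γ H² ⇒ H = √(2P_a/(K_a γ)).
H = √(2×20253/(0.3755×110.1)) = 31.30 ft.

31.3 ft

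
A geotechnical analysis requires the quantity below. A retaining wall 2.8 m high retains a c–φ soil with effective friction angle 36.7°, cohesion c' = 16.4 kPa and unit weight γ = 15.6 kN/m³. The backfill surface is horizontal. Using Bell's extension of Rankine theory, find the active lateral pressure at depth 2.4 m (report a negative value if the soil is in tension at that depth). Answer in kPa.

-7.03 kPa

K_a = (1 − sin φ)/(1 + sin φ) = 0.2519.
σ_a = K_a γ z − 2c√K_a = 0.2519×15.6×2.4 − 2×16.4×0.5019 = -7.031 kPa.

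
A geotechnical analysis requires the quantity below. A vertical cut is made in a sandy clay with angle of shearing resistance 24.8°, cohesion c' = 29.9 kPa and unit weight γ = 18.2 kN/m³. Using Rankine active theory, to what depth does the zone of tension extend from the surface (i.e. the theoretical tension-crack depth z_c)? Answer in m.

K_a = tan²(45° − 24.8°/2) = 0.4090; √K_a = 0.6395.
The active pressure is zero where K_a γ z = 2c√K_a, so z_c = 2c/(γ√K_a) = 2×29.9/(18.2×0.6395) = 5.138 m.

5.14 m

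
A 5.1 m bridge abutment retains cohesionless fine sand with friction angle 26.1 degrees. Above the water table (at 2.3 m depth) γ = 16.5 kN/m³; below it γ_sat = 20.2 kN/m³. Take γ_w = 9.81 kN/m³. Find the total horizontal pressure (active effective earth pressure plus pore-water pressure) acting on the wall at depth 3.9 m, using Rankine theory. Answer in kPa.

K_a = (1 − sin φ)/(1 + sin φ) = 0.3889.
γ' = 20.2 − 9.81 = 10.39 kN/m³.
Effective vertical stress at 3.9 m: σ'_v = 16.5×2.3 + 10.39×1.60 = 54.57 kPa.
σ'_h = K_a σ'_v = 0.3889 × 54.57 = 21.23 kPa; u = γ_w × 1.60 = 15.70 kPa.
Total σ_h = 21.23 + 15.70 = 36.92 kPa.

36.9 kPa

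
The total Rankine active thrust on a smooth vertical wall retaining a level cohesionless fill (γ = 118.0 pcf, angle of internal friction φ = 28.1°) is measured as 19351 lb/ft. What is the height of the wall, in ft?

30.2 ft

K_a = 0.3596. P_a = ½ K_a γ H² ⇒ H = √(2P_a/(K_a γ)).
H = √(2×19351/(0.3596×118.0)) = 30.20 ft.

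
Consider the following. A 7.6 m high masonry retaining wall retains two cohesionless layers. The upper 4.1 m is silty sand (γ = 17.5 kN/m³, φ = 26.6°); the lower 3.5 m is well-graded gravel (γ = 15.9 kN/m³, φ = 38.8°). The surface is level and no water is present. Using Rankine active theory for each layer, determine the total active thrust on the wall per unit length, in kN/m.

136 kN/m

K_a1 = tan²(45°−26.6°/2) = 0.3814; K_a2 = tan²(45°−38.8°/2) = 0.2296.
Layer 1: σ at base = K_a1 γ₁ h₁ = 27.37 kPa; P₁ = ½×27.37×4.1 = 56.11.
Layer 2: σ_v at top = γ₁h₁ = 71.75; σ_h top = K_a2×71.75 = 16.47; σ_h base = K_a2×(71.75+15.9×3.5) = 29.25.
P₂ = ½(16.47+29.25)×3.5 = 80.00. Total P_a = 56.11+80.00 = 136.1 kN/m.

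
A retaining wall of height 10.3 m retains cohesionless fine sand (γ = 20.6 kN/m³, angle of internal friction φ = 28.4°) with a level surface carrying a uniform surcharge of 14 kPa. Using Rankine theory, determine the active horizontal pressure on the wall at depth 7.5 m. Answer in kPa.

K_a = (1 − sin φ)/(1 + sin φ) = 0.3554.
σ_v = γz + q = 20.6 × 7.5 + 14 = 168.5 kPa.
σ_h = K_a σ_v = 0.3554 × 168.5 = 59.88 kPa.

59.9 kPa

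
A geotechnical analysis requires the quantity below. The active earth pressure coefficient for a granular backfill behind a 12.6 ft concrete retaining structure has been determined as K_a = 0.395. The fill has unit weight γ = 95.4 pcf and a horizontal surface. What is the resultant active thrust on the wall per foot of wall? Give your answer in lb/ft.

2990 lb/ft

P = ½ K_a γ H² = 0.5 × 0.395 × 95.4 × 12.6² = 2991 lb/ft.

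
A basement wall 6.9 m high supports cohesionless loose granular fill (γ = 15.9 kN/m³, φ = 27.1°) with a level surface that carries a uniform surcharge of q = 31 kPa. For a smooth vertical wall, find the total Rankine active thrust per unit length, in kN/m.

K_a = tan²(45° − φ/2) = 0.3741.
Soil triangle: ½ K_a γ H² = 0.5×0.3741×15.9×6.9² = 141.6 kN/m.
Surcharge rectangle: K_a q H = 0.3741×31×6.9 = 80.01 kN/m.
Total = 141.6 + 80.01 = 221.6 kN/m.

222 kN/m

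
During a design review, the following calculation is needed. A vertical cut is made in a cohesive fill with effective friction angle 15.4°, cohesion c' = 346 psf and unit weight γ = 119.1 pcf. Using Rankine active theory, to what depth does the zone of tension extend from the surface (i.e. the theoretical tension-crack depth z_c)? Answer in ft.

K_a = tan²(45° − 15.4°/2) = 0.5803; √K_a = 0.7618.
The active pressure is zero where K_a γ z = 2c√K_a, so z_c = 2c/(γ√K_a) = 2×346/(119.1×0.7618) = 7.627 ft.

7.63 ft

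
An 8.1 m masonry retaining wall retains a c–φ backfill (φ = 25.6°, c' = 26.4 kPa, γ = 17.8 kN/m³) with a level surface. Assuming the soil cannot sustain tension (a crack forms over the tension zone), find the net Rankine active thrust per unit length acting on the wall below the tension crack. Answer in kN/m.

40.6 kN/m

K_a = 0.3966; √K_a = 0.6297.
Tension-crack depth z_c = 2c/(γ√K_a) = 2×26.4/(17.8×0.6297) = 4.710 m.
σ_a at base = K_a γ H − 2c√K_a = 0.3966×17.8×8.1 − 2×26.4×0.6297 = 23.93 kPa.
P_a = ½ × 23.93 × (H − z_c) = 0.5×23.93×3.390 = 40.55 kN/m.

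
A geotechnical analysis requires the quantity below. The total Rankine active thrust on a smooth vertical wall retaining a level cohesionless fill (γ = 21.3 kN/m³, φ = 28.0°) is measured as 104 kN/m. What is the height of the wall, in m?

K_a = 0.3610. P_a = ½ K_a γ H² ⇒ H = √(2P_a/(K_a γ)).
H = √(2×104/(0.3610×21.3)) = 5.201 m.

5.20 m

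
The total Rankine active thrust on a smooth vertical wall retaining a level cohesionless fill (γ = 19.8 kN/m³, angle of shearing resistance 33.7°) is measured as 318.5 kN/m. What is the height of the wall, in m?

K_a = 0.2863. P_a = ½ K_a γ H² ⇒ H = √(2P_a/(K_a γ)).
H = √(2×318.5/(0.2863×19.8)) = 10.60 m.

10.6 m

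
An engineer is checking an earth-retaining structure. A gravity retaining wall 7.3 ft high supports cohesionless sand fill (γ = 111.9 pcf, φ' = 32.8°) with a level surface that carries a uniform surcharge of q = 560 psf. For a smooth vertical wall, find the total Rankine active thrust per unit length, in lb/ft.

2100 lb/ft

K_a = tan²(45° − φ/2) = 0.2973.
Soil triangle: ½ K_a γ H² = 0.5×0.2973×111.9×7.3² = 886.3 lb/ft.
Surcharge rectangle: K_a q H = 0.2973×560×7.3 = 1215 lb/ft.
Total = 886.3 + 1215 = 2102 lb/ft.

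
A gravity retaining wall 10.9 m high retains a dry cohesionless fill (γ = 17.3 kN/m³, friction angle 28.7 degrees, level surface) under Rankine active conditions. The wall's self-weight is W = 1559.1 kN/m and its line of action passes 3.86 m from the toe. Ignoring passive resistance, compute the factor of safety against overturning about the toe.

K_a = tan²(45° − 28.7°/2) = 0.3511.
P_a = ½K_aγH² = 0.5×0.3511×17.3×10.9² = 360.9 kN/m, acting at H/3 = 3.633 m above the base.
Overturning moment M_o = P_a × H/3 = 360.9 × 3.633 = 1311.
Resisting moment M_r = W × 3.86 = 1559.1 × 3.86 = 6018.
FS_overturning = M_r/M_o = 6018/1311 = 4.590.

4.59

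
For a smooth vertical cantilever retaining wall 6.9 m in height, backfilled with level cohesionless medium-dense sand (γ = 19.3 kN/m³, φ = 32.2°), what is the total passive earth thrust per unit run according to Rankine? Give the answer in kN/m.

1510 kN/m

K_p = tan²(45° + φ/2) = 3.282.
P_p = ½ K_p γ H² = 0.5 × 3.282 × 19.3 × 6.9² = 1508 kN/m.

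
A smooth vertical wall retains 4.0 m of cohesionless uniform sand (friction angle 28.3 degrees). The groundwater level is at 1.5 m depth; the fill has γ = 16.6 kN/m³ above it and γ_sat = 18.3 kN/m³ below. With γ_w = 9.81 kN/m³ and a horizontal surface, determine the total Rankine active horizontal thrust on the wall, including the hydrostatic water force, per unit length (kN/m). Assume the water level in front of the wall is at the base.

69.0 kN/m

K_a = tan²(45° − φ/2) = 0.3568.
γ' = 18.3 − 9.81 = 8.490 kN/m³. Depth below WT = 2.5 m.
σ'_h at WT = K_a γ d_w = 8.884 kPa; at base = 8.884 + K_a γ' × 2.5 = 16.46 kPa.
P₁ (0–1.5 m) = ½×8.884×1.5 = 6.663. P₂ (1.5–4.0 m) = ½(8.884+16.46)×2.5 = 31.67.
P_w = ½ γ_w h₂² = 0.5×9.81×2.5² = 30.66. Total = 6.663+31.67+30.66 = 68.99 kN/m.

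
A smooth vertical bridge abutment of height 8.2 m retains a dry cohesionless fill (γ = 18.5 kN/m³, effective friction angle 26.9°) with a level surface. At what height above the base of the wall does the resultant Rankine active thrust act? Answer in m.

K_a = 0.3770.
The pressure distribution is triangular, so the resultant acts at H/3 above the base = 8.2/3 = 2.733 m.

2.73 m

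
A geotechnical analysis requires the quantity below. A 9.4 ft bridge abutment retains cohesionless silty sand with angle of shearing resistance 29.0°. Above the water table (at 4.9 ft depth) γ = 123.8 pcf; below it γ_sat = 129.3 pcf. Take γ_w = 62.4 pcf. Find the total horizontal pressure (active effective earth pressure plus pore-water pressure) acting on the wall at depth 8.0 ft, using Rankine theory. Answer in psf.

476 psf

K_a = (1 − sin φ)/(1 + sin φ) = 0.3470.
γ' = 129.3 − 62.4 = 66.90 pcf.
Effective vertical stress at 8.0 ft: σ'_v = 123.8×4.9 + 66.90×3.10 = 814.0 psf.
σ'_h = K_a σ'_v = 0.3470 × 814.0 = 282.4 psf; u = γ_w × 3.10 = 193.4 psf.
Total σ_h = 282.4 + 193.4 = 475.9 psf.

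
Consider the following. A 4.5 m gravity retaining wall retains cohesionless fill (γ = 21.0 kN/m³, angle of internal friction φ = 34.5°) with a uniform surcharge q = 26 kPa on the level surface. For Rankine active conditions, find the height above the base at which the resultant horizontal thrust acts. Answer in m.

K_a = 0.2768.
Triangular part P₁ = ½K_aγH² = 58.86 at H/3 = 1.500 m; rectangular part P₂ = K_a q H = 32.39 at H/2 = 2.250 m.
ȳ = (P₁·1.500 + P₂·2.250)/(P₁+P₂) = 1.766 m.

1.77 m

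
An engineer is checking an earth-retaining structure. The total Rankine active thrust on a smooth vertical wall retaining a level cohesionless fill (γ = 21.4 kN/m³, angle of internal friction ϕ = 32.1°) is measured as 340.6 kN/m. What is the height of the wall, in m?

K_a = 0.3060. P_a = ½ K_a γ H² ⇒ H = √(2P_a/(K_a γ)).
H = √(2×340.6/(0.3060×21.4)) = 10.20 m.

10.2 m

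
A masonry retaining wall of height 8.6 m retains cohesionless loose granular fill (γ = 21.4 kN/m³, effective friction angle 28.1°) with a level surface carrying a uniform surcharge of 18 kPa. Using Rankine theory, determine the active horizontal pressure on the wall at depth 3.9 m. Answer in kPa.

36.5 kPa

K_a = (1 − sin φ)/(1 + sin φ) = 0.3596.
σ_v = γz + q = 21.4 × 3.9 + 18 = 101.5 kPa.
σ_h = K_a σ_v = 0.3596 × 101.5 = 36.49 kPa.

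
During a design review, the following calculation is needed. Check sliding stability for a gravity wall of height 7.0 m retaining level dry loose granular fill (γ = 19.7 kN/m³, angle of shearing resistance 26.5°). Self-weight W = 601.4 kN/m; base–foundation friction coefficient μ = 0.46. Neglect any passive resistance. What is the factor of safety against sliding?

K_a = tan²(45° − 26.5°/2) = 0.3829.
P_a = ½K_aγH² = 0.5×0.3829×19.7×7.0² = 184.8 kN/m, acting at H/3 = 2.333 m above the base.
FS_sliding = μW / P_a = 0.46×601.4 / 184.8 = 1.497.

1.50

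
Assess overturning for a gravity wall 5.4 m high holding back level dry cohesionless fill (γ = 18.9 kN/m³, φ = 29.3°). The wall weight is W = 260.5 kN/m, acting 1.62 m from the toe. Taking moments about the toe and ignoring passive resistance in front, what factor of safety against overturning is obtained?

K_a = tan²(45° − 29.3°/2) = 0.3428.
P_a = ½K_aγH² = 0.5×0.3428×18.9×5.4² = 94.47 kN/m, acting at H/3 = 1.800 m above the base.
Overturning moment M_o = P_a × H/3 = 94.47 × 1.800 = 170.1.
Resisting moment M_r = W × 1.62 = 260.5 × 1.62 = 422.0.
FS_overturning = M_r/M_o = 422.0/170.1 = 2.482.

2.48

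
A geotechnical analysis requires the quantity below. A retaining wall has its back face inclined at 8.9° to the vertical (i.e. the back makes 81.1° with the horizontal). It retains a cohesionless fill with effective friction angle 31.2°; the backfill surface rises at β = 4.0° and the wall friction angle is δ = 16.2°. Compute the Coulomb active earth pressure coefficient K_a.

0.373

K_a = sin²(α+φ) / [sin²α · sin(α−δ) · (1 + √{sin(φ+δ)sin(φ−β) / (sin(α−δ)sin(α+β))})²].
With α = 81.1°, φ = 31.2°, δ = 16.2°, β = 4.0°: K_a = 0.3733.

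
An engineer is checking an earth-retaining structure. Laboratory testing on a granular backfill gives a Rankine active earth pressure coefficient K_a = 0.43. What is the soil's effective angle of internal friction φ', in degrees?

K_a = tan²(45° − φ/2) ⇒ 45° − φ/2 = arctan(√0.43) = 33.25°.
φ = 2(45° − 33.25°) = 23.49°.

23.5°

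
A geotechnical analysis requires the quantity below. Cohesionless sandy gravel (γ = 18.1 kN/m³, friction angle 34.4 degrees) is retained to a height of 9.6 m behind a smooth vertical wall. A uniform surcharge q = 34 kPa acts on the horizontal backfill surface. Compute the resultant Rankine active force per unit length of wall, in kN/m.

323 kN/m

K_a = tan²(45° − φ/2) = 0.2780.
Soil triangle: ½ K_a γ H² = 0.5×0.2780×18.1×9.6² = 231.9 kN/m.
Surcharge rectangle: K_a q H = 0.2780×34×9.6 = 90.73 kN/m.
Total = 231.9 + 90.73 = 322.6 kN/m.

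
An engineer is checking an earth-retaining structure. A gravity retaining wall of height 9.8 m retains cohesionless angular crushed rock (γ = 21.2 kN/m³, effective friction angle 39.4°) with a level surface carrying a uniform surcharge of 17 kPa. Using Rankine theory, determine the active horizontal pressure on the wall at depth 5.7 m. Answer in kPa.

30.8 kPa

K_a = (1 − sin φ)/(1 + sin φ) = 0.2234.
σ_v = γz + q = 21.2 × 5.7 + 17 = 137.8 kPa.
σ_h = K_a σ_v = 0.2234 × 137.8 = 30.80 kPa.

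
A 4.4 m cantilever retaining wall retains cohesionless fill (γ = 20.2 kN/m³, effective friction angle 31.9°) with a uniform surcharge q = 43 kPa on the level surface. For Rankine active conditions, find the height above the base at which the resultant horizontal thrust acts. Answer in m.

1.83 m

K_a = 0.3085.
Triangular part P₁ = ½K_aγH² = 60.33 at H/3 = 1.467 m; rectangular part P₂ = K_a q H = 58.37 at H/2 = 2.200 m.
ȳ = (P₁·1.467 + P₂·2.200)/(P₁+P₂) = 1.827 m.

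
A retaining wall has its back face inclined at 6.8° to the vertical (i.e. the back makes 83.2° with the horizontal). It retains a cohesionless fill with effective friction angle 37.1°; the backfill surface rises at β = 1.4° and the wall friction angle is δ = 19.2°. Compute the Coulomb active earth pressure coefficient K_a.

0.279

K_a = sin²(α+φ) / [sin²α · sin(α−δ) · (1 + √{sin(φ+δ)sin(φ−β) / (sin(α−δ)sin(α+β))})²].
With α = 83.2°, φ = 37.1°, δ = 19.2°, β = 1.4°: K_a = 0.2789.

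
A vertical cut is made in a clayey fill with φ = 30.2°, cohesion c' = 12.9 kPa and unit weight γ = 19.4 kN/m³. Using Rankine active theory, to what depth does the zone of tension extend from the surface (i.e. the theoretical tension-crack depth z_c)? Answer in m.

K_a = tan²(45° − 30.2°/2) = 0.3307; √K_a = 0.5750.
The active pressure is zero where K_a γ z = 2c√K_a, so z_c = 2c/(γ√K_a) = 2×12.9/(19.4×0.5750) = 2.313 m.

2.31 m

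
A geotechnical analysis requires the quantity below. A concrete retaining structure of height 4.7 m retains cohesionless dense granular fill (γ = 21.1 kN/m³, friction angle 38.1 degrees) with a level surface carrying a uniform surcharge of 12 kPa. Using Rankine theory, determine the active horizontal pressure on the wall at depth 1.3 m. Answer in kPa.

9.34 kPa

K_a = (1 − sin φ)/(1 + sin φ) = 0.2368.
σ_v = γz + q = 21.1 × 1.3 + 12 = 39.43 kPa.
σ_h = K_a σ_v = 0.2368 × 39.43 = 9.338 kPa.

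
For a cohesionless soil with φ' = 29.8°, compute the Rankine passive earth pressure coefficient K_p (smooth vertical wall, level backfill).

2.98

K_p = (1 + sin φ)/(1 − sin φ) = tan²(45° + 29.8°/2) = 2.976.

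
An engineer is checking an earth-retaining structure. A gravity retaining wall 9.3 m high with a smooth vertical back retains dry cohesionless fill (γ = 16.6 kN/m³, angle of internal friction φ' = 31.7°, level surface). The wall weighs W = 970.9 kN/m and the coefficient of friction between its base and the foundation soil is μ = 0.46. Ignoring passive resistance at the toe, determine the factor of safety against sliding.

K_a = tan²(45° − 31.7°/2) = 0.3111.
P_a = ½K_aγH² = 0.5×0.3111×16.6×9.3² = 223.3 kN/m, acting at H/3 = 3.100 m above the base.
FS_sliding = μW / P_a = 0.46×970.9 / 223.3 = 2.000.

2.00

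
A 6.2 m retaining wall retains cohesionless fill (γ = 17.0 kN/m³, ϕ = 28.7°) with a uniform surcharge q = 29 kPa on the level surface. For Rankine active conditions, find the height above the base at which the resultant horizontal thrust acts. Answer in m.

2.43 m

K_a = 0.3511.
Triangular part P₁ = ½K_aγH² = 114.7 at H/3 = 2.067 m; rectangular part P₂ = K_a q H = 63.14 at H/2 = 3.100 m.
ȳ = (P₁·2.067 + P₂·3.100)/(P₁+P₂) = 2.433 m.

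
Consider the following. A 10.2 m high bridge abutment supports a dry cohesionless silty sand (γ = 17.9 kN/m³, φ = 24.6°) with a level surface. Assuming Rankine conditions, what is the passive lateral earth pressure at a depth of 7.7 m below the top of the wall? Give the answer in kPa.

334 kPa

K_p = (1 + sin φ)/(1 − sin φ) = 2.426.
σ_h = K_p γ z = 2.426 × 17.9 × 7.7 = 334.4 kPa.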